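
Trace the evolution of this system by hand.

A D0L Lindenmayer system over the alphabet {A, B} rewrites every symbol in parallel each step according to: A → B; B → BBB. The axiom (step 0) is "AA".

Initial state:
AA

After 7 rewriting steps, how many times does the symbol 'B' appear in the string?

gen 0: AA
gen 1: BB
gen 2: BBBBBB
gen 3: BBBBBBBBBBBBBBBBBB
gen 4: BBBBBBBBBBBBBBBBBBBBBBBBBBBBBBBBBBBBBBBBBBBBBBBBBBBBBB
gen 5: BBBBBBBBBBBBBBBBBBBBBBBBBBBBBBBBBBBBBBBBBBBBBBBBBBBBBBBBBB…BBBBBBBBBBBBBBBBBBBBBBBBBBBBBBBBBBBBBBBBBBBBBBBBBBBBBBBBBB  (len 162)
gen 6: BBBBBBBBBBBBBBBBBBBBBBBBBBBBBBBBBBBBBBBBBBBBBBBBBBBBBBBBBB…BBBBBBBBBBBBBBBBBBBBBBBBBBBBBBBBBBBBBBBBBBBBBBBBBBBBBBBBBB  (len 486)
gen 7: BBBBBBBBBBBBBBBBBBBBBBBBBBBBBBBBBBBBBBBBBBBBBBBBBBBBBBBBBB…BBBBBBBBBBBBBBBBBBBBBBBBBBBBBBBBBBBBBBBBBBBBBBBBBBBBBBBBBB  (len 1458)

1458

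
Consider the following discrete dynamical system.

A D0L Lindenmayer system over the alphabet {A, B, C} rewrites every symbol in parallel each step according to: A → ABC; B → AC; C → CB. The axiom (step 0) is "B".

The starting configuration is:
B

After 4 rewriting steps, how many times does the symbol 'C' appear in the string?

k=0  B
k=1  AC
k=2  ABCCB
k=3  ABCACCBCBAC
k=4  ABCACCBABCCBCBACCBACABCCB

11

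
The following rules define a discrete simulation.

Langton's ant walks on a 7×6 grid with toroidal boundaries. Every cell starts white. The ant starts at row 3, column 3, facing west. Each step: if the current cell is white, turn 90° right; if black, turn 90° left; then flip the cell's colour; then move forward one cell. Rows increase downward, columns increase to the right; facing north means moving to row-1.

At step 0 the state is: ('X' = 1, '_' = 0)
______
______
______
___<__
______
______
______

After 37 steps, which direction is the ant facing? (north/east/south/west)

south

[0] ______
______
______
___<__
______
______
______
[1] ______
______
___^__
___X__
______
______
______
[2] ______
______
___X>_
___X__
______
______
______
[3] ______
______
___XX_
___Xv_
______
______
______
[4] ______
______
___XX_
___<X_
______
______
______
[5] ______
______
___XX_
____X_
___v__
______
______
[6] ______
______
___XX_
____X_
__<X__
______
______
[7] ______
______
___XX_
__^_X_
__XX__
______
______
[8] ______
______
___XX_
__X>X_
__XX__
______
______
[9] ______
______
___XX_
__XXX_
__Xv__
______
______
[10] ______
______
___XX_
__XXX_
__X_>_
______
______
[11] ______
______
___XX_
__XXX_
__X_X_
____v_
______
[12] ______
______
___XX_
__XXX_
__X_X_
___<X_
______
[13] ______
______
___XX_
__XXX_
__X^X_
___XX_
______
[14] ______
______
___XX_
__XXX_
__XX>_
___XX_
______
[15] ______
______
___XX_
__XX^_
__XX__
___XX_
______
[16] ______
______
___XX_
__X<__
__XX__
___XX_
______
[17] ______
______
___XX_
__X___
__Xv__
___XX_
______
[18] ______
______
___XX_
__X___
__X_>_
___XX_
______
[19] ______
______
___XX_
__X___
__X_X_
___Xv_
______
[20] ______
______
___XX_
__X___
__X_X_
___X_>
______
[21] ______
______
___XX_
__X___
__X_X_
___X_X
_____v
[22] ______
______
___XX_
__X___
__X_X_
___X_X
____<X
[23] ______
______
___XX_
__X___
__X_X_
___X^X
____XX
[24] ______
______
___XX_
__X___
__X_X_
___XX>
____XX
[25] ______
______
___XX_
__X___
__X_X^
___XX_
____XX
[26] ______
______
___XX_
__X___
>_X_XX
___XX_
____XX
[27] ______
______
___XX_
__X___
X_X_XX
v__XX_
____XX
[28] ______
______
___XX_
__X___
X_X_XX
X__XX<
____XX
[29] ______
______
___XX_
__X___
X_X_X^
X__XXX
____XX
[30] ______
______
___XX_
__X___
X_X_<_
X__XXX
____XX
[31] ______
______
___XX_
__X___
X_X___
X__XvX
____XX
[32] ______
______
___XX_
__X___
X_X___
X__X_>
____XX
[33] ______
______
___XX_
__X___
X_X__^
X__X__
____XX
[34] ______
______
___XX_
__X___
>_X__X
X__X__
____XX
[35] ______
______
___XX_
^_X___
__X__X
X__X__
____XX
[36] ______
______
___XX_
X>X___
__X__X
X__X__
____XX
[37] ______
______
___XX_
XXX___
_vX__X
X__X__
____XX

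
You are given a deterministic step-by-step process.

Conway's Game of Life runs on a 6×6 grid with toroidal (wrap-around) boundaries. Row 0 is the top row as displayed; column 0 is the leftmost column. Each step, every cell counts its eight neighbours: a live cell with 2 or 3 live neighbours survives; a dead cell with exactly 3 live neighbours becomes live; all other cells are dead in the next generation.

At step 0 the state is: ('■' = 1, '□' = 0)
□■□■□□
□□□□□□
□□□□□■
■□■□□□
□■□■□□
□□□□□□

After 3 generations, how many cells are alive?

0) □■□■□□
□□□□□□
□□□□□■
■□■□□□
□■□■□□
□□□□□□
1) □□□□□□
□□□□□□
□□□□□□
■■■□□□
□■■□□□
□□□□□□
2) □□□□□□
□□□□□□
□■□□□□
■□■□□□
■□■□□□
□□□□□□
3) □□□□□□
□□□□□□
□■□□□□
■□■□□□
□□□□□□
□□□□□□

3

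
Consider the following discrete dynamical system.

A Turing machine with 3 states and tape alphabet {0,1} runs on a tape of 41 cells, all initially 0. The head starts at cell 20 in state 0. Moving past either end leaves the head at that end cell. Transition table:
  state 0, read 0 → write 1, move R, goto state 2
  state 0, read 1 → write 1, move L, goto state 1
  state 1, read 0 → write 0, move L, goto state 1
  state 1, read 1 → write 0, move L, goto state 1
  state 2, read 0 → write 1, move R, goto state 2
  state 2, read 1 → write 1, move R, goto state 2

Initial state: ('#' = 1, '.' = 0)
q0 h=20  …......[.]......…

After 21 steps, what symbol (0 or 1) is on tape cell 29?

1

t=0: q0 h=20  …......[.]......…
t=1: q2 h=21  ….....#[.]......…
t=2: q2 h=22  …....##[.]......…
t=3: q2 h=23  …...###[.]......…
t=4: q2 h=24  …..####[.]......…
t=5: q2 h=25  ….#####[.]......…
t=6: q2 h=26  …######[.]......…
t=7: q2 h=27  …######[.]......…
t=8: q2 h=28  …######[.]......…
t=9: q2 h=29  …######[.]......…
t=10: q2 h=30  …######[.]......…
t=11: q2 h=31  …######[.]......…
t=12: q2 h=32  …######[.]......…
t=13: q2 h=33  …######[.]......…
t=14: q2 h=34  …######[.]......|
t=15: q2 h=35  …######[.].....|
t=16: q2 h=36  …######[.]....|
t=17: q2 h=37  …######[.]...|
t=18: q2 h=38  …######[.]..|
t=19: q2 h=39  …######[.].|
t=20: q2 h=40  …######[.]|
t=21: q2 h=40  …######[#]|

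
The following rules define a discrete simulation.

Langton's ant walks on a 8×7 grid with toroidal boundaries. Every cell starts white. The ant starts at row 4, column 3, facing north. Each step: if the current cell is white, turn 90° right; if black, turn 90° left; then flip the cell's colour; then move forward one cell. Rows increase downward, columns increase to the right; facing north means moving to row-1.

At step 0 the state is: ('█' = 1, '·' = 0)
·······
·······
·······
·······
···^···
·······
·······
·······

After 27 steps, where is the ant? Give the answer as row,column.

7,1

0) ·······
·······
·······
·······
···^···
·······
·······
·······
1) ·······
·······
·······
·······
···█>··
·······
·······
·······
2) ·······
·······
·······
·······
···██··
····v··
·······
·······
3) ·······
·······
·······
·······
···██··
···<█··
·······
·······
4) ·······
·······
·······
·······
···^█··
···██··
·······
·······
5) ·······
·······
·······
·······
··<·█··
···██··
·······
·······
6) ·······
·······
·······
··^····
··█·█··
···██··
·······
·······
7) ·······
·······
·······
··█>···
··█·█··
···██··
·······
·······
8) ·······
·······
·······
··██···
··█v█··
···██··
·······
·······
9) ·······
·······
·······
··██···
··<██··
···██··
·······
·······
10) ·······
·······
·······
··██···
···██··
··v██··
·······
·······
11) ·······
·······
·······
··██···
···██··
·<███··
·······
·······
12) ·······
·······
·······
··██···
·^·██··
·████··
·······
·······
13) ·······
·······
·······
··██···
·█>██··
·████··
·······
·······
14) ·······
·······
·······
··██···
·████··
·█v██··
·······
·······
15) ·······
·······
·······
··██···
·████··
·█·>█··
·······
·······
16) ·······
·······
·······
··██···
·██^█··
·█··█··
·······
·······
17) ·······
·······
·······
··██···
·█<·█··
·█··█··
·······
·······
18) ·······
·······
·······
··██···
·█··█··
·█v·█··
·······
·······
19) ·······
·······
·······
··██···
·█··█··
·<█·█··
·······
·······
20) ·······
·······
·······
··██···
·█··█··
··█·█··
·v·····
·······
21) ·······
·······
·······
··██···
·█··█··
··█·█··
<█·····
·······
22) ·······
·······
·······
··██···
·█··█··
^·█·█··
██·····
·······
23) ·······
·······
·······
··██···
·█··█··
█>█·█··
██·····
·······
24) ·······
·······
·······
··██···
·█··█··
███·█··
█v·····
·······
25) ·······
·······
·······
··██···
·█··█··
███·█··
█·>····
·······
26) ·······
·······
·······
··██···
·█··█··
███·█··
█·█····
··v····
27) ·······
·······
·······
··██···
·█··█··
███·█··
█·█····
·<█····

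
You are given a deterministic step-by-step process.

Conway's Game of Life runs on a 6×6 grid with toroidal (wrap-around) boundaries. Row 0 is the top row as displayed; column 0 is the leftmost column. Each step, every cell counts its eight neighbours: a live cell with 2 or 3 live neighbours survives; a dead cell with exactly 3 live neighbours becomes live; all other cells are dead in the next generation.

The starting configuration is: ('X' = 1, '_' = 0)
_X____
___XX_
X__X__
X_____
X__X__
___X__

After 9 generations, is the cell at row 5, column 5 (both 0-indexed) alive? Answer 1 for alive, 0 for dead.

0) _X____
___XX_
X__X__
X_____
X__X__
___X__
1) __XXX_
__XXX_
___XXX
XX___X
______
__X___
2) _X__X_
______
_X____
X____X
XX____
__X___
3) ______
______
X_____
_____X
XX___X
X_X___
4) ______
______
______
_X___X
_X___X
X____X
5) ______
______
______
______
_X__XX
X____X
6) ______
______
______
______
____XX
X___XX
7) _____X
______
______
______
X___X_
X___X_
8) _____X
______
______
______
______
X___X_
9) _____X
______
______
______
______
_____X

1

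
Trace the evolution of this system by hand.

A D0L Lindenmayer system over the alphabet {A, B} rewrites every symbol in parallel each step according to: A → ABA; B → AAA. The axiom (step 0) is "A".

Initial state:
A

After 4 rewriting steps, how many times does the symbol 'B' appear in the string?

gen 0: A
gen 1: ABA
gen 2: ABAAAAABA
gen 3: ABAAAAABAABAABAABAABAAAAABA
gen 4: ABAAAAABAABAABAABAABAAAAABAABAAAAABAABAAAAABAABAAAAABAABAAAAABAABAABAABAABAAAAABA

20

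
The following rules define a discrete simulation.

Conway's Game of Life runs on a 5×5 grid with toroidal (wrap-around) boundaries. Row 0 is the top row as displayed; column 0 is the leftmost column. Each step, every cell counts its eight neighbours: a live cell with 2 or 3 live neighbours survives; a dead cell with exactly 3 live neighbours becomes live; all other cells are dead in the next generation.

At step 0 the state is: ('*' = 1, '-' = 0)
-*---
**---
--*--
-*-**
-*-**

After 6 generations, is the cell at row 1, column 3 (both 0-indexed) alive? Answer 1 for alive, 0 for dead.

k=0  -*---
**---
--*--
-*-**
-*-**
k=1  -*--*
***--
--***
-*--*
-*-**
k=2  ----*
-----
----*
-*---
-*-**
k=3  *--**
-----
-----
--***
--***
k=4  *-*--
----*
---*-
--*-*
-*---
k=5  **---
---**
---**
--**-
****-
k=6  -----
--**-
-----
*----
*--*-

1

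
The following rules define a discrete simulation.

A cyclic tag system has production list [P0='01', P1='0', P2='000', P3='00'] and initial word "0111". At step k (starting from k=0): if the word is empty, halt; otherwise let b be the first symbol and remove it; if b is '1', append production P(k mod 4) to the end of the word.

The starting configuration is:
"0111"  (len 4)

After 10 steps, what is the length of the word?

[0] "0111"  (len 4)
[1] "111"  (len 3)
[2] "110"  (len 3)
[3] "10000"  (len 5)
[4] "000000"  (len 6)
[5] "00000"  (len 5)
[6] "0000"  (len 4)
[7] "000"  (len 3)
[8] "00"  (len 2)
[9] "0"  (len 1)
[10] (halted — word empty)

0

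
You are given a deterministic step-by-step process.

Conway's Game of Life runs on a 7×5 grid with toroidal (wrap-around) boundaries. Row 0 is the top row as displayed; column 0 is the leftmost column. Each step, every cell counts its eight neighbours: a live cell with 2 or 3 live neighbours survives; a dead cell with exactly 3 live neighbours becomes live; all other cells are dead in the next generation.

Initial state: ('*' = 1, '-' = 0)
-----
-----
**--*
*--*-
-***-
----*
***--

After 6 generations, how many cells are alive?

gen 0: -----
-----
**--*
*--*-
-***-
----*
***--
gen 1: -*---
*----
**--*
---*-
****-
----*
**---
gen 2: -*---
----*
**--*
---*-
****-
---**
**---
gen 3: -*---
-*--*
*--**
---*-
**---
---*-
***-*
gen 4: ---**
-****
*-**-
-***-
--*-*
---*-
*****
gen 5: -----
-*---
*----
*----
-*--*
-----
**---
gen 6: **---
-----
**---
**--*
*----
-*---
-----

9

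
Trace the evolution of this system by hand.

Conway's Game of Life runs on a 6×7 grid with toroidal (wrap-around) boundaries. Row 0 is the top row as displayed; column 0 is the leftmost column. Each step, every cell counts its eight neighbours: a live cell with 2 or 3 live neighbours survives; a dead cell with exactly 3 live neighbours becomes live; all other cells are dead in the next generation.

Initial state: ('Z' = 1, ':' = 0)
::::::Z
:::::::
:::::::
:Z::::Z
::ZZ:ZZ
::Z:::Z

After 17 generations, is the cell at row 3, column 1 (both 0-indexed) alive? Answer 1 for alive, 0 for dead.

1

k=0  ::::::Z
:::::::
:::::::
:Z::::Z
::ZZ:ZZ
::Z:::Z
k=1  :::::::
:::::::
:::::::
Z:Z::ZZ
:ZZZ:ZZ
Z:ZZ::Z
k=2  :::::::
:::::::
::::::Z
Z:ZZZZ:
:::::::
Z::ZZZZ
k=3  ::::ZZZ
:::::::
:::ZZZZ
:::ZZZZ
ZZZ::::
::::ZZZ
k=4  ::::Z:Z
:::Z:::
:::Z::Z
:Z:::::
ZZZ::::
:Z:ZZ::
k=5  ::Z:ZZ:
:::ZZZ:
::Z::::
:Z:::::
Z::Z:::
:Z:ZZZ:
k=6  ::Z:::Z
::Z::Z:
::ZZZ::
:ZZ::::
ZZ:Z:::
:Z:::ZZ
k=7  ZZZ:::Z
:ZZ:ZZ:
::::Z::
Z:::Z::
::::::Z
:Z:::ZZ
k=8  :::ZZ::
::Z:ZZZ
:Z::Z::
:::::Z:
::::::Z
:ZZ::Z:
k=9  :Z::::Z
::Z::::
:::ZZ:Z
:::::Z:
:::::ZZ
::ZZZZ:
k=10  :Z::ZZ:
Z:ZZ:Z:
:::ZZZ:
:::::::
:::Z::Z
Z:ZZZ::
k=11  Z::::Z:
:ZZ::::
::ZZ:ZZ
:::Z:Z:
::ZZZ::
ZZZ:::Z
k=12  :::::::
ZZZZZZ:
:Z:Z:ZZ
:::::ZZ
Z:::ZZZ
Z:Z:ZZZ
k=13  :::::::
ZZ:Z:Z:
:Z:Z:::
:::::::
:Z:Z:::
ZZ:ZZ::
k=14  :::Z::Z
ZZ::Z::
ZZ::Z::
:::::::
ZZ:ZZ::
ZZ:ZZ::
k=15  :::Z:ZZ
:ZZZZZZ
ZZ:::::
::ZZZ::
ZZ:ZZ::
:Z:::ZZ
k=16  :Z:Z:::
:Z:Z:::
Z:::::Z
::::Z::
ZZ::::Z
:Z:Z:::
k=17  ZZ:ZZ::
:Z:::::
Z::::::
:Z:::Z:
ZZZ::::
:Z:::::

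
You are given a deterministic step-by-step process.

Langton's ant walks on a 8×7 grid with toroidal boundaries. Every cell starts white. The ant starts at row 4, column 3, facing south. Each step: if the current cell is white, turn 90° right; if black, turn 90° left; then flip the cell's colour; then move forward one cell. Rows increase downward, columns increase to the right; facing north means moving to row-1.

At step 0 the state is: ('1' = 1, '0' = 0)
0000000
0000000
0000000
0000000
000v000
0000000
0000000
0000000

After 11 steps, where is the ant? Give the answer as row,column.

gen 0: 0000000
0000000
0000000
0000000
000v000
0000000
0000000
0000000
gen 1: 0000000
0000000
0000000
0000000
00<1000
0000000
0000000
0000000
gen 2: 0000000
0000000
0000000
00^0000
0011000
0000000
0000000
0000000
gen 3: 0000000
0000000
0000000
001>000
0011000
0000000
0000000
0000000
gen 4: 0000000
0000000
0000000
0011000
001v000
0000000
0000000
0000000
gen 5: 0000000
0000000
0000000
0011000
0010>00
0000000
0000000
0000000
gen 6: 0000000
0000000
0000000
0011000
0010100
0000v00
0000000
0000000
gen 7: 0000000
0000000
0000000
0011000
0010100
000<100
0000000
0000000
gen 8: 0000000
0000000
0000000
0011000
001^100
0001100
0000000
0000000
gen 9: 0000000
0000000
0000000
0011000
0011>00
0001100
0000000
0000000
gen 10: 0000000
0000000
0000000
0011^00
0011000
0001100
0000000
0000000
gen 11: 0000000
0000000
0000000
00111>0
0011000
0001100
0000000
0000000

3,5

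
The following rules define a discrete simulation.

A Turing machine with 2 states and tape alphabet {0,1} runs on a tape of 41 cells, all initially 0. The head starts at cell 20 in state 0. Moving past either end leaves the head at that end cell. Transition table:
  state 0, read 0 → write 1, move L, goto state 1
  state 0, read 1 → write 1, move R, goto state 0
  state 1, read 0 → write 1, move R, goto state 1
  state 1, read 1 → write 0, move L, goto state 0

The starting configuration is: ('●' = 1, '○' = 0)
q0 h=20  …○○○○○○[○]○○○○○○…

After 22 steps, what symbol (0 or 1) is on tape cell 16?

gen 0: q0 h=20  …○○○○○○[○]○○○○○○…
gen 1: q1 h=19  …○○○○○○[○]●○○○○○…
gen 2: q1 h=20  …○○○○○●[●]○○○○○○…
gen 3: q0 h=19  …○○○○○○[●]○○○○○○…
gen 4: q0 h=20  …○○○○○●[○]○○○○○○…
gen 5: q1 h=19  …○○○○○○[●]●○○○○○…
gen 6: q0 h=18  …○○○○○○[○]○●○○○○…
gen 7: q1 h=17  …○○○○○○[○]●○●○○○…
gen 8: q1 h=18  …○○○○○●[●]○●○○○○…
gen 9: q0 h=17  …○○○○○○[●]○○●○○○…
gen 10: q0 h=18  …○○○○○●[○]○●○○○○…
gen 11: q1 h=17  …○○○○○○[●]●○●○○○…
gen 12: q0 h=16  …○○○○○○[○]○●○●○○…
gen 13: q1 h=15  …○○○○○○[○]●○●○●○…
gen 14: q1 h=16  …○○○○○●[●]○●○●○○…
gen 15: q0 h=15  …○○○○○○[●]○○●○●○…
gen 16: q0 h=16  …○○○○○●[○]○●○●○○…
gen 17: q1 h=15  …○○○○○○[●]●○●○●○…
gen 18: q0 h=14  …○○○○○○[○]○●○●○●…
gen 19: q1 h=13  …○○○○○○[○]●○●○●○…
gen 20: q1 h=14  …○○○○○●[●]○●○●○●…
gen 21: q0 h=13  …○○○○○○[●]○○●○●○…
gen 22: q0 h=14  …○○○○○●[○]○●○●○●…

1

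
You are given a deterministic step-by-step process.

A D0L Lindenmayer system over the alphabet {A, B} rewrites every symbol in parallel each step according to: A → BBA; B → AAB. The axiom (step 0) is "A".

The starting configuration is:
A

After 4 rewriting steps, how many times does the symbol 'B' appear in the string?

40

t=0: A
t=1: BBA
t=2: AABAABBBA
t=3: BBABBAAABBBABBAAABAABAABBBA
t=4: AABAABBBAAABAABBBABBABBAAABAABAABBBAAABAABBBABBABBAAABBBABBAAABBBABBAAABAABAABBBA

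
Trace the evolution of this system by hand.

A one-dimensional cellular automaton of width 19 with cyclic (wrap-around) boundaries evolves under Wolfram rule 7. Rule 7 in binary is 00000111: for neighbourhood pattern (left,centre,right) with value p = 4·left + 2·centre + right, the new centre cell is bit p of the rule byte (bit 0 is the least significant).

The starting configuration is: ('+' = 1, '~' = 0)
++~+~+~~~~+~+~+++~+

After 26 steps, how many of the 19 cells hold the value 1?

step 0: ++~+~+~~~~+~+~+++~+
step 1: ~~~+~+~++++~+~~~~~~
step 2: ++++~+~~~~~~+~+++++
step 3: ~~~~~+~++++++~~~~~~
step 4: ++++++~~~~~~~~+++++
step 5: ~~~~~~~+++++++~~~~~
step 6: +++++++~~~~~~~~++++
step 7: ~~~~~~~~+++++++~~~~
step 8: ++++++++~~~~~~~~+++
step 9: ~~~~~~~~~+++++++~~~
step 10: +++++++++~~~~~~~~++
step 11: ~~~~~~~~~~+++++++~~
step 12: ++++++++++~~~~~~~~+
step 13: ~~~~~~~~~~~+++++++~
step 14: +++++++++++~~~~~~~~
step 15: ~~~~~~~~~~~~+++++++
step 16: ~+++++++++++~~~~~~~
step 17: +~~~~~~~~~~~~++++++
step 18: ~~+++++++++++~~~~~~
step 19: ++~~~~~~~~~~~~+++++
step 20: ~~~+++++++++++~~~~~
step 21: +++~~~~~~~~~~~~++++
step 22: ~~~~+++++++++++~~~~
step 23: ++++~~~~~~~~~~~~+++
step 24: ~~~~~+++++++++++~~~
step 25: +++++~~~~~~~~~~~~++
step 26: ~~~~~~+++++++++++~~

11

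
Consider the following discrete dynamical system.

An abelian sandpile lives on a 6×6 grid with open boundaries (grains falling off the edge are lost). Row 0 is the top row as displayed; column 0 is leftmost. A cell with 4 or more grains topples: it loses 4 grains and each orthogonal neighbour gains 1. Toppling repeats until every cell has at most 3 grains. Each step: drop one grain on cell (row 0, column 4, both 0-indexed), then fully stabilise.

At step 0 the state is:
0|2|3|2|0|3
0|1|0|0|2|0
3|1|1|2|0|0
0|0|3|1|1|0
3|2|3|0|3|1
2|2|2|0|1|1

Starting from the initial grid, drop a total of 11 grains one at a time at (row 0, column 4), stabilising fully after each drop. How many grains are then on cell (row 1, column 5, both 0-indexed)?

2

[0] 0|2|3|2|0|3
0|1|0|0|2|0
3|1|1|2|0|0
0|0|3|1|1|0
3|2|3|0|3|1
2|2|2|0|1|1
[1] 0|2|3|2|1|3
0|1|0|0|2|0
3|1|1|2|0|0
0|0|3|1|1|0
3|2|3|0|3|1
2|2|2|0|1|1
[2] 0|2|3|2|2|3
0|1|0|0|2|0
3|1|1|2|0|0
0|0|3|1|1|0
3|2|3|0|3|1
2|2|2|0|1|1
[3] 0|2|3|2|3|3
0|1|0|0|2|0
3|1|1|2|0|0
0|0|3|1|1|0
3|2|3|0|3|1
2|2|2|0|1|1
[4] 0|2|3|3|1|0
0|1|0|0|3|1
3|1|1|2|0|0
0|0|3|1|1|0
3|2|3|0|3|1
2|2|2|0|1|1
[5] 0|2|3|3|2|0
0|1|0|0|3|1
3|1|1|2|0|0
0|0|3|1|1|0
3|2|3|0|3|1
2|2|2|0|1|1
[6] 0|2|3|3|3|0
0|1|0|0|3|1
3|1|1|2|0|0
0|0|3|1|1|0
3|2|3|0|3|1
2|2|2|0|1|1
[7] 0|3|0|1|2|1
0|1|1|2|0|2
3|1|1|2|1|0
0|0|3|1|1|0
3|2|3|0|3|1
2|2|2|0|1|1
[8] 0|3|0|1|3|1
0|1|1|2|0|2
3|1|1|2|1|0
0|0|3|1|1|0
3|2|3|0|3|1
2|2|2|0|1|1
[9] 0|3|0|2|0|2
0|1|1|2|1|2
3|1|1|2|1|0
0|0|3|1|1|0
3|2|3|0|3|1
2|2|2|0|1|1
[10] 0|3|0|2|1|2
0|1|1|2|1|2
3|1|1|2|1|0
0|0|3|1|1|0
3|2|3|0|3|1
2|2|2|0|1|1
[11] 0|3|0|2|2|2
0|1|1|2|1|2
3|1|1|2|1|0
0|0|3|1|1|0
3|2|3|0|3|1
2|2|2|0|1|1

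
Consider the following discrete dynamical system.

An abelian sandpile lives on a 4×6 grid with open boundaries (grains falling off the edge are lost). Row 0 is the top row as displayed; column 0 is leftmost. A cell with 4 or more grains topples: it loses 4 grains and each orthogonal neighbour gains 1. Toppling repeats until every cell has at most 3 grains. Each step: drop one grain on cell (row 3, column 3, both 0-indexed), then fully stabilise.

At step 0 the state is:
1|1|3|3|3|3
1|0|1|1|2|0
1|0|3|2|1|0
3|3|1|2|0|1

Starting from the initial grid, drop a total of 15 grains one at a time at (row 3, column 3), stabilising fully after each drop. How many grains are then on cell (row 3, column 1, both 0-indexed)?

gen 0: 1|1|3|3|3|3
1|0|1|1|2|0
1|0|3|2|1|0
3|3|1|2|0|1
gen 1: 1|1|3|3|3|3
1|0|1|1|2|0
1|0|3|2|1|0
3|3|1|3|0|1
gen 2: 1|1|3|3|3|3
1|0|1|1|2|0
1|0|3|3|1|0
3|3|2|0|1|1
gen 3: 1|1|3|3|3|3
1|0|1|1|2|0
1|0|3|3|1|0
3|3|2|1|1|1
gen 4: 1|1|3|3|3|3
1|0|1|1|2|0
1|0|3|3|1|0
3|3|2|2|1|1
gen 5: 1|1|3|3|3|3
1|0|1|1|2|0
1|0|3|3|1|0
3|3|2|3|1|1
gen 6: 1|1|3|3|3|3
1|0|2|2|2|0
2|2|1|1|2|0
0|1|1|2|2|1
gen 7: 1|1|3|3|3|3
1|0|2|2|2|0
2|2|1|1|2|0
0|1|1|3|2|1
gen 8: 1|1|3|3|3|3
1|0|2|2|2|0
2|2|1|2|2|0
0|1|2|0|3|1
gen 9: 1|1|3|3|3|3
1|0|2|2|2|0
2|2|1|2|2|0
0|1|2|1|3|1
gen 10: 1|1|3|3|3|3
1|0|2|2|2|0
2|2|1|2|2|0
0|1|2|2|3|1
gen 11: 1|1|3|3|3|3
1|0|2|2|2|0
2|2|1|2|2|0
0|1|2|3|3|1
gen 12: 1|1|3|3|3|3
1|0|2|2|2|0
2|2|1|3|3|0
0|1|3|1|0|2
gen 13: 1|1|3|3|3|3
1|0|2|2|2|0
2|2|1|3|3|0
0|1|3|2|0|2
gen 14: 1|1|3|3|3|3
1|0|2|2|2|0
2|2|1|3|3|0
0|1|3|3|0|2
gen 15: 1|1|3|3|3|3
1|0|2|3|3|0
2|2|3|1|0|1
0|2|0|2|2|2

2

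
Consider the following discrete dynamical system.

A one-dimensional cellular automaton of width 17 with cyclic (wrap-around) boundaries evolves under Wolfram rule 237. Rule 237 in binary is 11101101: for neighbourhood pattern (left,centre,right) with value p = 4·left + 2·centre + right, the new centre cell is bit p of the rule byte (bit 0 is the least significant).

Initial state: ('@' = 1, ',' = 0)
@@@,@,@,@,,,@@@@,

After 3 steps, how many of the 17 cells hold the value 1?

0) @@@,@,@,@,,,@@@@,
1) @@@@@@@@@,@,@@@@@
2) @@@@@@@@@@@@@@@@@
3) @@@@@@@@@@@@@@@@@

17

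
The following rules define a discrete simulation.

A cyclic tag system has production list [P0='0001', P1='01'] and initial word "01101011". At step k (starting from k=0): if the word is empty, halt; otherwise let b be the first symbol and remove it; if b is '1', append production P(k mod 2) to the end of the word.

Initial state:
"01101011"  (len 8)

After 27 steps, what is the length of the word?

step 0: "01101011"  (len 8)
step 1: "1101011"  (len 7)
step 2: "10101101"  (len 8)
step 3: "01011010001"  (len 11)
step 4: "1011010001"  (len 10)
step 5: "0110100010001"  (len 13)
step 6: "110100010001"  (len 12)
step 7: "101000100010001"  (len 15)
step 8: "0100010001000101"  (len 16)
step 9: "100010001000101"  (len 15)
step 10: "0001000100010101"  (len 16)
step 11: "001000100010101"  (len 15)
step 12: "01000100010101"  (len 14)
step 13: "1000100010101"  (len 13)
step 14: "00010001010101"  (len 14)
step 15: "0010001010101"  (len 13)
step 16: "010001010101"  (len 12)
step 17: "10001010101"  (len 11)
step 18: "000101010101"  (len 12)
step 19: "00101010101"  (len 11)
step 20: "0101010101"  (len 10)
step 21: "101010101"  (len 9)
step 22: "0101010101"  (len 10)
step 23: "101010101"  (len 9)
step 24: "0101010101"  (len 10)
step 25: "101010101"  (len 9)
step 26: "0101010101"  (len 10)
step 27: "101010101"  (len 9)

9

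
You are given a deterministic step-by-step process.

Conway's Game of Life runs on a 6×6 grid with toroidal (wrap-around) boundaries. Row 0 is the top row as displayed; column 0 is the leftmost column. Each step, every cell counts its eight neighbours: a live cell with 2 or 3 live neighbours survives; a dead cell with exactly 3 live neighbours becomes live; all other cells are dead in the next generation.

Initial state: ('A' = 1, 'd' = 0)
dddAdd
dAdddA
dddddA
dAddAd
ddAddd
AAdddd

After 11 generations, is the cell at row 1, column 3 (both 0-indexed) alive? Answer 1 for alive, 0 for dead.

t=0: dddAdd
dAdddA
dddddA
dAddAd
ddAddd
AAdddd
t=1: dAAddd
AdddAd
ddddAA
dddddd
AdAddd
dAAddd
t=2: AdAAdd
AAdAAd
ddddAA
dddddA
ddAddd
AddAdd
t=3: Addddd
AAdddd
dddAdd
ddddAA
dddddd
dddAdd
t=4: AAdddd
AAdddd
AdddAA
ddddAd
ddddAd
dddddd
t=5: AAdddd
dddddd
AAddAd
dddAAd
dddddd
dddddd
t=6: dddddd
dddddA
dddAAA
dddAAA
dddddd
dddddd
t=7: dddddd
dddddA
AddAdd
dddAdA
ddddAd
dddddd
t=8: dddddd
dddddd
AddddA
dddAdA
ddddAd
dddddd
t=9: dddddd
dddddd
AdddAA
AddddA
ddddAd
dddddd
t=10: dddddd
dddddA
AdddAd
Addddd
dddddA
dddddd
t=11: dddddd
dddddA
Addddd
Addddd
dddddd
dddddd

0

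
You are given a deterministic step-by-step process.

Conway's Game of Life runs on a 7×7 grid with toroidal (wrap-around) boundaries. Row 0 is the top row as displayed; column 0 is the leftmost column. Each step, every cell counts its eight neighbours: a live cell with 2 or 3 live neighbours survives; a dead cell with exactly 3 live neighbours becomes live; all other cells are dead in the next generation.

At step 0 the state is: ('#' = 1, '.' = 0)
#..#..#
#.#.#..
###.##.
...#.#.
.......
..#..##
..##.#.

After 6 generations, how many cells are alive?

13

t=0: #..#..#
#.#.#..
###.##.
...#.#.
.......
..#..##
..##.#.
t=1: #....##
..#.#..
#.#..#.
.###.##
....###
..#####
####.#.
t=2: #....#.
#..##..
#....#.
.###...
.#.....
.......
.......
t=3: ....#.#
##..##.
#.....#
###....
.#.....
.......
.......
t=4: #...#.#
.#..#..
..#..#.
..#...#
###....
.......
.......
t=5: #....#.
##.##.#
.###.#.
#.##..#
###....
.#.....
.......
t=6: ##..##.
...#...
.....#.
....#.#
...#..#
###....
.......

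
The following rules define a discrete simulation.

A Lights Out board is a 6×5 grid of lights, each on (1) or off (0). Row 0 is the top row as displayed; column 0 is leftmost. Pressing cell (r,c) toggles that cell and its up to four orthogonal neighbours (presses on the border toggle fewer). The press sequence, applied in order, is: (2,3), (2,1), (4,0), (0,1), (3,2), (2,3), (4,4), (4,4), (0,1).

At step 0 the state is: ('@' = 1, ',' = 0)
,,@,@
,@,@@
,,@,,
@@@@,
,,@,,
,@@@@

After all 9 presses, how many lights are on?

[0] ,,@,@
,@,@@
,,@,,
@@@@,
,,@,,
,@@@@
[1] ,,@,@
,@,,@
,,,@@
@@@,,
,,@,,
,@@@@
[2] ,,@,@
,,,,@
@@@@@
@,@,,
,,@,,
,@@@@
[3] ,,@,@
,,,,@
@@@@@
,,@,,
@@@,,
@@@@@
[4] @@,,@
,@,,@
@@@@@
,,@,,
@@@,,
@@@@@
[5] @@,,@
,@,,@
@@,@@
,@,@,
@@,,,
@@@@@
[6] @@,,@
,@,@@
@@@,,
,@,,,
@@,,,
@@@@@
[7] @@,,@
,@,@@
@@@,,
,@,,@
@@,@@
@@@@,
[8] @@,,@
,@,@@
@@@,,
,@,,,
@@,,,
@@@@@
[9] ,,@,@
,,,@@
@@@,,
,@,,,
@@,,,
@@@@@

15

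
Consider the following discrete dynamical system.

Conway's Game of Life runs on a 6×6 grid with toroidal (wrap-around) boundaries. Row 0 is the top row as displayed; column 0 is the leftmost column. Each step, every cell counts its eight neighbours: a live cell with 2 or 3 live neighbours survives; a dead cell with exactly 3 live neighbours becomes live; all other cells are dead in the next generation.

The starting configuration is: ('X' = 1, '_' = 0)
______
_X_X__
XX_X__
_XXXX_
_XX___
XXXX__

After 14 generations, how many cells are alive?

0) ______
_X_X__
XX_X__
_XXXX_
_XX___
XXXX__
1) X__X__
XX____
X_____
____X_
____X_
X__X__
2) X_X__X
XX___X
XX___X
_____X
___XXX
___XXX
3) __XX__
__X_X_
_X__X_
______
X__X__
__X___
4) _XX___
_XX_X_
___X__
______
______
_XX___
5) X_____
_X____
__XX__
______
______
_XX___
6) X_X___
_XX___
__X___
______
______
_X____
7) X_X___
__XX__
_XX___
______
______
_X____
8) __XX__
___X__
_XXX__
______
______
_X____
9) __XX__
_X__X_
__XX__
__X___
______
__X___
10) _XXX__
_X__X_
_XXX__
__XX__
______
__XX__
11) _X__X_
X___X_
_X__X_
_X_X__
______
_X_X__
12) XXXXXX
XX_XX_
XXXXXX
__X___
______
__X___
13) ______
______
______
X_X_XX
______
X_X_XX
14) _____X
______
_____X
_____X
______
_____X

4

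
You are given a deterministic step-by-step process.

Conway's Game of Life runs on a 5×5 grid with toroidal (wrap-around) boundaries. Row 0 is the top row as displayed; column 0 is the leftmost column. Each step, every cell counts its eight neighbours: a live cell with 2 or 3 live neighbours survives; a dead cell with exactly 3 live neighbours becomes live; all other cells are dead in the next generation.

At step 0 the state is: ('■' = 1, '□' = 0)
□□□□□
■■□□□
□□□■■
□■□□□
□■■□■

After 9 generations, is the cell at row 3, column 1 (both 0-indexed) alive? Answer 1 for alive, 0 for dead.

1

k=0  □□□□□
■■□□□
□□□■■
□■□□□
□■■□■
k=1  □□■□□
■□□□■
□■■□■
□■□□■
■■■□□
k=2  □□■■■
■□■□■
□■■□■
□□□□■
■□■■□
k=3  □□□□□
□□□□□
□■■□■
□□□□■
■■■□□
k=4  □■□□□
□□□□□
■□□■□
□□□□■
■■□□□
k=5  ■■□□□
□□□□□
□□□□■
□■□□■
■■□□□
k=6  ■■□□□
■□□□□
■□□□□
□■□□■
□□■□■
k=7  ■■□□■
■□□□■
■■□□■
□■□■■
□□■■■
k=8  □■■□□
□□□■□
□■■□□
□■□□□
□□□□□
k=9  □□■□□
□□□■□
□■■□□
□■■□□
□■■□□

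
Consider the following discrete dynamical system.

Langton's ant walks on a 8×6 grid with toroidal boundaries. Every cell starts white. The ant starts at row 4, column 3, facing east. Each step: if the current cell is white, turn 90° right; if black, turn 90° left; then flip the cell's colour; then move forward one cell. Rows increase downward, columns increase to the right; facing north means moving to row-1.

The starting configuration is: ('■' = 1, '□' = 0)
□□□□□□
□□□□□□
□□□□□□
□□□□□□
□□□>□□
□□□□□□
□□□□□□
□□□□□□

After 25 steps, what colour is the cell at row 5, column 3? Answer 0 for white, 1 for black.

0) □□□□□□
□□□□□□
□□□□□□
□□□□□□
□□□>□□
□□□□□□
□□□□□□
□□□□□□
1) □□□□□□
□□□□□□
□□□□□□
□□□□□□
□□□■□□
□□□v□□
□□□□□□
□□□□□□
2) □□□□□□
□□□□□□
□□□□□□
□□□□□□
□□□■□□
□□<■□□
□□□□□□
□□□□□□
3) □□□□□□
□□□□□□
□□□□□□
□□□□□□
□□^■□□
□□■■□□
□□□□□□
□□□□□□
4) □□□□□□
□□□□□□
□□□□□□
□□□□□□
□□■>□□
□□■■□□
□□□□□□
□□□□□□
5) □□□□□□
□□□□□□
□□□□□□
□□□^□□
□□■□□□
□□■■□□
□□□□□□
□□□□□□
6) □□□□□□
□□□□□□
□□□□□□
□□□■>□
□□■□□□
□□■■□□
□□□□□□
□□□□□□
7) □□□□□□
□□□□□□
□□□□□□
□□□■■□
□□■□v□
□□■■□□
□□□□□□
□□□□□□
8) □□□□□□
□□□□□□
□□□□□□
□□□■■□
□□■<■□
□□■■□□
□□□□□□
□□□□□□
9) □□□□□□
□□□□□□
□□□□□□
□□□^■□
□□■■■□
□□■■□□
□□□□□□
□□□□□□
10) □□□□□□
□□□□□□
□□□□□□
□□<□■□
□□■■■□
□□■■□□
□□□□□□
□□□□□□
11) □□□□□□
□□□□□□
□□^□□□
□□■□■□
□□■■■□
□□■■□□
□□□□□□
□□□□□□
12) □□□□□□
□□□□□□
□□■>□□
□□■□■□
□□■■■□
□□■■□□
□□□□□□
□□□□□□
13) □□□□□□
□□□□□□
□□■■□□
□□■v■□
□□■■■□
□□■■□□
□□□□□□
□□□□□□
14) □□□□□□
□□□□□□
□□■■□□
□□<■■□
□□■■■□
□□■■□□
□□□□□□
□□□□□□
15) □□□□□□
□□□□□□
□□■■□□
□□□■■□
□□v■■□
□□■■□□
□□□□□□
□□□□□□
16) □□□□□□
□□□□□□
□□■■□□
□□□■■□
□□□>■□
□□■■□□
□□□□□□
□□□□□□
17) □□□□□□
□□□□□□
□□■■□□
□□□^■□
□□□□■□
□□■■□□
□□□□□□
□□□□□□
18) □□□□□□
□□□□□□
□□■■□□
□□<□■□
□□□□■□
□□■■□□
□□□□□□
□□□□□□
19) □□□□□□
□□□□□□
□□^■□□
□□■□■□
□□□□■□
□□■■□□
□□□□□□
□□□□□□
20) □□□□□□
□□□□□□
□<□■□□
□□■□■□
□□□□■□
□□■■□□
□□□□□□
□□□□□□
21) □□□□□□
□^□□□□
□■□■□□
□□■□■□
□□□□■□
□□■■□□
□□□□□□
□□□□□□
22) □□□□□□
□■>□□□
□■□■□□
□□■□■□
□□□□■□
□□■■□□
□□□□□□
□□□□□□
23) □□□□□□
□■■□□□
□■v■□□
□□■□■□
□□□□■□
□□■■□□
□□□□□□
□□□□□□
24) □□□□□□
□■■□□□
□<■■□□
□□■□■□
□□□□■□
□□■■□□
□□□□□□
□□□□□□
25) □□□□□□
□■■□□□
□□■■□□
□v■□■□
□□□□■□
□□■■□□
□□□□□□
□□□□□□

1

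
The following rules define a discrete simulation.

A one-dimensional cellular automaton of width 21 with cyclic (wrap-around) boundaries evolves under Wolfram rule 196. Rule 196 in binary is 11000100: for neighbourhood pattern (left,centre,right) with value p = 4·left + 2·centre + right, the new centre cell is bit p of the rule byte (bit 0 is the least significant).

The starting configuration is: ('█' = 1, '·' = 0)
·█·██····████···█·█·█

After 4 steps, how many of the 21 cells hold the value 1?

t=0: ·█·██····████···█·█·█
t=1: ·█··█·····███···█·█·█
t=2: ·█··█······██···█·█·█
t=3: ·█··█·······█···█·█·█
t=4: ·█··█·······█···█·█·█

6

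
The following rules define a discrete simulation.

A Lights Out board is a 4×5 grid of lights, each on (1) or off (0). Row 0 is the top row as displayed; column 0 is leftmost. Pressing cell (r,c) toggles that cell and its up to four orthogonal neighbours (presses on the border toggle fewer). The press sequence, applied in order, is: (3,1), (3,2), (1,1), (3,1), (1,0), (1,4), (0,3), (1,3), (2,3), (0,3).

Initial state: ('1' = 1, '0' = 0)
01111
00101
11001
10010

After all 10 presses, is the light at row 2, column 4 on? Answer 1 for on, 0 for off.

1

[0] 01111
00101
11001
10010
[1] 01111
00101
10001
01110
[2] 01111
00101
10101
00000
[3] 00111
11001
11101
00000
[4] 00111
11001
10101
11100
[5] 10111
00001
00101
11100
[6] 10110
00010
00100
11100
[7] 10001
00000
00100
11100
[8] 10011
00111
00110
11100
[9] 10011
00101
00001
11110
[10] 10100
00111
00001
11110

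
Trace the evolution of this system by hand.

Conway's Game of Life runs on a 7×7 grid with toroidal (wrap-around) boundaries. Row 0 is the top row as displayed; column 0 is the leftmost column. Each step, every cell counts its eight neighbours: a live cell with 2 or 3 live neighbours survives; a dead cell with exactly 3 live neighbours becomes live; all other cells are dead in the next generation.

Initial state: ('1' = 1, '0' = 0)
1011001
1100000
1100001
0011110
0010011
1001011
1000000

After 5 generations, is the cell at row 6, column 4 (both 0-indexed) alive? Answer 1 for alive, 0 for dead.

step 0: 1011001
1100000
1100001
0011110
0010011
1001011
1000000
step 1: 0010001
0000000
0001111
0011100
1110000
1100110
0011110
step 2: 0010110
0001101
0010010
1000001
1000011
1000010
1010000
step 3: 0110111
0010001
1001110
1100000
0100010
1000010
0001110
step 4: 1110001
0010000
1011110
1110010
0100000
0000010
1111000
step 5: 0000001
0000110
1000110
1000010
1110001
1000000
0001000

0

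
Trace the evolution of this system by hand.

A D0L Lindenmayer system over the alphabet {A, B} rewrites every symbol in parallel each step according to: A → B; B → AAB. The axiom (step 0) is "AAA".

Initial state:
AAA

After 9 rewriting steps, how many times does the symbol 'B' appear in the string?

513

gen 0: AAA
gen 1: BBB
gen 2: AABAABAAB
gen 3: BBAABBBAABBBAAB
gen 4: AABAABBBAABAABAABBBAABAABAABBBAAB
gen 5: BBAABBBAABAABAABBBAABBBAABBBAABAABAABBBAABBBAABBBAABAABAABBBAAB
gen 6: AABAABBBAABAABAABBBAABBBAABBBAABAABAABBBAABAABAABBBAABAABA…BAABAABAABBBAABAABAABBBAABAABAABBBAABBBAABBBAABAABAABBBAAB  (len 129)
gen 7: BBAABBBAABAABAABBBAABBBAABBBAABAABAABBBAABAABAABBBAABAABAA…BAABAABAABBBAABAABAABBBAABAABAABBBAABBBAABBBAABAABAABBBAAB  (len 255)
gen 8: AABAABBBAABAABAABBBAABBBAABBBAABAABAABBBAABAABAABBBAABAABA…BAABAABAABBBAABAABAABBBAABAABAABBBAABBBAABBBAABAABAABBBAAB  (len 513)
gen 9: BBAABBBAABAABAABBBAABBBAABBBAABAABAABBBAABAABAABBBAABAABAA…BAABAABAABBBAABAABAABBBAABAABAABBBAABBBAABBBAABAABAABBBAAB  (len 1023)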